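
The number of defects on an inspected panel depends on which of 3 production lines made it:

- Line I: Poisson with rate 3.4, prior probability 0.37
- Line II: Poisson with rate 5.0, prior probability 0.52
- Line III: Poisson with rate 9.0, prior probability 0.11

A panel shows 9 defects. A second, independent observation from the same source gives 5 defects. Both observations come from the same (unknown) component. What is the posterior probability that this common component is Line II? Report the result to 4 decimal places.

Apply Bayes' rule: the posterior for each component is proportional to its prior times its likelihood at x.
Since both observations come from the same component, the likelihood for component k is f_k(x₁)·f_k(x₂).
  p_I = [e^(−3.4)·3.4^9/9! = 0.00558401] × [0.126361] = 0.000705599
  p_II = [e^(−5.0)·5.0^9/9! = 0.0362656] × [0.175467] = 0.00636343
  p_III = [e^(−9.0)·9.0^9/9! = 0.131756] × [0.0607269] = 0.00800111
Unnormalised posteriors:
  π_I·p_I = 0.37 × 0.000705599 = 0.000261072
  π_II·p_II = 0.52 × 0.00636343 = 0.00330898
  π_III·p_III = 0.11 × 0.00800111 = 0.000880122
Evidence: 0.000261072 + 0.00330898 + 0.000880122 = 0.00445017
P(Line II | data) = 0.00330898 / 0.00445017 ≈ 0.7436

0.7436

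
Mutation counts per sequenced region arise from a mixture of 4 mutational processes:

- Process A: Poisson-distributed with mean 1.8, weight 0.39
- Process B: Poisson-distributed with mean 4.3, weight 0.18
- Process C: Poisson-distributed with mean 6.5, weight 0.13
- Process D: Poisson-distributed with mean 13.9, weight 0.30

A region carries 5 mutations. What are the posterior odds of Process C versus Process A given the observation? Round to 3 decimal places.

1.862

Posterior odds = (π_i f_i(x)) / (π_j f_j(x)); the normalising sum cancels.
Evaluate each component's likelihood at the observed value:
  p_A = 0.0260286
  p_B = 0.166224
  p_C = 0.145369
  p_D = 0.00397374
Posterior odds = (π_C·p_C) / (π_A·p_A) = (0.13·0.145369) / (0.39·0.0260286) = 0.018898 / 0.0101512 ≈ 1.862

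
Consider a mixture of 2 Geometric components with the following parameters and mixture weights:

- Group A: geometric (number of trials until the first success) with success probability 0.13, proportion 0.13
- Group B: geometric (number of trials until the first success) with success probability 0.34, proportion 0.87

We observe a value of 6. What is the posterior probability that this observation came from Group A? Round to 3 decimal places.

0.185

By Bayes' theorem, P(k | x) = π_k f_k(x) / Σ_j π_j f_j(x).
Evaluate each component's likelihood at the observed value:
  p_A = 0.0647947
  p_B = 0.0425793
Weight by the priors:
  π_A·p_A = 0.13 × 0.0647947 = 0.00842331
  π_B·p_B = 0.87 × 0.0425793 = 0.037044
Marginal: 0.00842331 + 0.037044 = 0.0454673
P(Group A | 6) ≈ 0.185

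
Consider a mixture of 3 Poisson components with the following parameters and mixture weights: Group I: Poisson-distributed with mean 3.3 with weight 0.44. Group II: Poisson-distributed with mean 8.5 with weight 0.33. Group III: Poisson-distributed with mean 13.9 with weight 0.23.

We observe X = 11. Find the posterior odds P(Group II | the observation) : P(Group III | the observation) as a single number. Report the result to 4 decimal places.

Posterior odds = (π_i f_i(x)) / (π_j f_j(x)); the normalising sum cancels.
Evaluate each component's likelihood at the observed value:
  p_I = e^(−3.3)·3.3^11/11! = 0.00046701
  p_II = e^(−8.5)·8.5^11/11! = 0.0853001
  p_III = e^(−13.9)·13.9^11/11! = 0.0861616
Odds = (0.33/0.23) × (0.0853001/0.0861616) = 1.43478 × 0.990001 ≈ 1.4204

1.4204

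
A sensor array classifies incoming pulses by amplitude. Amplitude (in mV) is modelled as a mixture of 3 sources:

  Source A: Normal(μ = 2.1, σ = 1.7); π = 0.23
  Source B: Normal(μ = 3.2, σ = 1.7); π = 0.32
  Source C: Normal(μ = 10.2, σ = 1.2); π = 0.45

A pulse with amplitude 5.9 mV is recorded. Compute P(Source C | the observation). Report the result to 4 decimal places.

P(component k | x) = w_k·f_k(x) / marginal(x), where marginal(x) = Σ_j w_j·f_j(x).
Component likelihoods at x = 5.9 mV:
  L_A = 0.0192964
  L_B = 0.0664828
  L_C = 0.000541375
Unnormalised posteriors:
  w_A·L_A = 0.23 × 0.0192964 = 0.00443817
  w_B·L_B = 0.32 × 0.0664828 = 0.0212745
  w_C·L_C = 0.45 × 0.000541375 = 0.000243619
Normaliser: 0.00443817 + 0.0212745 + 0.000243619 = 0.0259563
P(Source C | 5.9 mV) = 0.000243619 / 0.0259563 ≈ 0.0094

0.0094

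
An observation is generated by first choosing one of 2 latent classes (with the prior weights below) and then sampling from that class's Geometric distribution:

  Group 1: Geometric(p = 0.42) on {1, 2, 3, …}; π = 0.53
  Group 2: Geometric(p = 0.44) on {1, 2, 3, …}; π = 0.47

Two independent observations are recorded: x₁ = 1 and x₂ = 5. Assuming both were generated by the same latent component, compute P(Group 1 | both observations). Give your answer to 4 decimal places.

0.5418

Apply Bayes' rule: the posterior for each component is proportional to its prior times its likelihood at x.
Since both observations come from the same component, the likelihood for component k is f_k(x₁)·f_k(x₂).
  p_1 = [0.42] × [0.0475293] = 0.0199623
  p_2 = [0.44] × [0.0432718] = 0.0190396
Weight by the priors:
  π_1·p_1 = 0.53 × 0.0199623 = 0.01058
  π_2·p_2 = 0.47 × 0.0190396 = 0.0089486
Normaliser: 0.01058 + 0.0089486 = 0.0195286
P(Group 1 | x₁,x₂) = 0.01058 / 0.0195286 ≈ 0.5418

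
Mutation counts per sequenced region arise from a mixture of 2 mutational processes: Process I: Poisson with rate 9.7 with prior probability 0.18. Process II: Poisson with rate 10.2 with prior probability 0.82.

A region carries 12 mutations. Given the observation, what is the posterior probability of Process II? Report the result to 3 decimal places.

Apply Bayes' rule: the posterior for each component is proportional to its prior times its likelihood at x.
Component likelihoods at x = 12 mutations:
  L_I = e^(−9.7)·9.7^12/12! = 0.0887702
  L_II = e^(−10.2)·10.2^12/12! = 0.098415
Prior × likelihood for each component:
  π_I·L_I = 0.18 × 0.0887702 = 0.0159786
  π_II·L_II = 0.82 × 0.098415 = 0.0807003
Evidence: 0.0159786 + 0.0807003 = 0.096679
P(Process II | the observation) ≈ 0.835

0.835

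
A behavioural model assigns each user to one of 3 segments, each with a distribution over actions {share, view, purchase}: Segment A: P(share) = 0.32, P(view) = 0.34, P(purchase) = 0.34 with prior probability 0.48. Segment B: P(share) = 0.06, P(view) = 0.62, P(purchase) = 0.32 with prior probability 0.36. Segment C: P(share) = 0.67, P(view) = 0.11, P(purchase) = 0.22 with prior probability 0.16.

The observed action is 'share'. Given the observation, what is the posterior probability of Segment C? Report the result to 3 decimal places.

Apply Bayes' rule: the posterior for each component is proportional to its prior times its likelihood at x.
Evaluate each component's likelihood at the observed value:
  L_A = P(share | comp) = 0.32
  L_B = P(share | comp) = 0.06
  L_C = P(share | comp) = 0.67
Weight by the priors:
  w_A·L_A = 0.48 × 0.32 = 0.1536
  w_B·L_B = 0.36 × 0.06 = 0.0216
  w_C·L_C = 0.16 × 0.67 = 0.1072
Normaliser: 0.1536 + 0.0216 + 0.1072 = 0.2824
Responsibility of Segment C: 0.1072 / 0.2824 ≈ 0.380

0.380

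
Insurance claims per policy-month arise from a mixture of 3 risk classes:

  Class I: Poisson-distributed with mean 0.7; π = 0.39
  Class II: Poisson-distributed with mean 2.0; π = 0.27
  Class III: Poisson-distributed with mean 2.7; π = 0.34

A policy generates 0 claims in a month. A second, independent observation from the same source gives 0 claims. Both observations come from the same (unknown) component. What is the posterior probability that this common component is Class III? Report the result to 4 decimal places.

Posterior ∝ prior × likelihood, so P(k | x) ∝ w_k f_k(x); normalise over all components.
Since both observations come from the same component, the likelihood for component k is f_k(x₁)·f_k(x₂).
  f_I = [0.496585] × [0.496585] = 0.246597
  f_II = [0.135335] × [0.135335] = 0.0183156
  f_III = [0.0672055] × [0.0672055] = 0.00451658
Unnormalised posteriors:
  w_I·f_I = 0.39 × 0.246597 = 0.0961728
  w_II·f_II = 0.27 × 0.0183156 = 0.00494522
  w_III·f_III = 0.34 × 0.00451658 = 0.00153564
Normaliser: 0.0961728 + 0.00494522 + 0.00153564 = 0.102654
Responsibility of Class III: 0.00153564 / 0.102654 ≈ 0.0150

0.0150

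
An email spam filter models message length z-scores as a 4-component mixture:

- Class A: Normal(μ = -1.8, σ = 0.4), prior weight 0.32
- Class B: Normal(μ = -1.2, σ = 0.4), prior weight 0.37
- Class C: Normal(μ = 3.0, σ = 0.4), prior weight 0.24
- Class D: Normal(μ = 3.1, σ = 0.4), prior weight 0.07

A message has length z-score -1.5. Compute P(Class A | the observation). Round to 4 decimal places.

By Bayes' theorem, P(k | x) = π_k f_k(x) / Σ_j π_j f_j(x).
Normal densities:
  f_A = 0.752844
  f_B = 0.752844
  f_C = 3.2821e-28
  f_D = 1.91041e-29
Weight by the priors:
  π_A·f_A = 0.32 × 0.752844 = 0.24091
  π_B·f_B = 0.37 × 0.752844 = 0.278552
  π_C·f_C = 0.24 × 3.2821e-28 = 7.87705e-29
  π_D·f_D = 0.07 × 1.91041e-29 = 1.33729e-30
Evidence: 0.24091 + 0.278552 + 7.87705e-29 + 1.33729e-30 = 0.519462
P(Class A | the observation) ≈ 0.4638

0.4638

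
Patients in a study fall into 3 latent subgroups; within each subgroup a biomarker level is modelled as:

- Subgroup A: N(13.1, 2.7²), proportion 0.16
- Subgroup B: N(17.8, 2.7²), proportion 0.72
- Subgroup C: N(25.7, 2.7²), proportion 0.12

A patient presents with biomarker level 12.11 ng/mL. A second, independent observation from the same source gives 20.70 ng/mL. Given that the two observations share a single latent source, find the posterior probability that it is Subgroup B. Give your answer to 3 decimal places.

Posterior ∝ prior × likelihood, so P(k | x) ∝ P(Z=k) f_k(x); normalise over all components.
Since both observations come from the same component, the likelihood for component k is f_k(x₁)·f_k(x₂).
  f_A = [0.13815] × [0.00281222] = 0.000388509
  f_B = [0.0160383] × [0.0829923] = 0.00133106
  f_C = [4.65845e-07] × [0.0265994] = 1.23912e-08
Unnormalised posteriors:
  P(Z=A)·f_A = 0.16 × 0.000388509 = 6.21615e-05
  P(Z=B)·f_B = 0.72 × 0.00133106 = 0.000958362
  P(Z=C)·f_C = 0.12 × 1.23912e-08 = 1.48694e-09
Marginal: 6.21615e-05 + 0.000958362 + 1.48694e-09 = 0.00102052
P(Subgroup B | x) = 0.000958362 / 0.00102052 ≈ 0.939

0.939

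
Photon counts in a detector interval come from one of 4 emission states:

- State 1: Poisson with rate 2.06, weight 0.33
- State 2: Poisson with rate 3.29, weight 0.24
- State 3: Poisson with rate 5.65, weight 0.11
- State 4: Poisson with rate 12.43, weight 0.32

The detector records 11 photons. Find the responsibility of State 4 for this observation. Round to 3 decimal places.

0.948

P(component k | x) = w_k·f_k(x) / marginal(x), where marginal(x) = Σ_j w_j·f_j(x).
Evaluate each component's likelihood at the observed value:
  L_1 = e^(−2.06)·2.06^11/11! = 9.05184e-06
  L_2 = e^(−3.29)·3.29^11/11! = 0.000456216
  L_3 = e^(−5.65)·5.65^11/11! = 0.0165049
  L_4 = e^(−12.43)·12.43^11/11! = 0.109584
Unnormalised posteriors:
  w_1·L_1 = 0.33 × 9.05184e-06 = 2.98711e-06
  w_2·L_2 = 0.24 × 0.000456216 = 0.000109492
  w_3·L_3 = 0.11 × 0.0165049 = 0.00181554
  w_4·L_4 = 0.32 × 0.109584 = 0.0350668
Sum: 2.98711e-06 + 0.000109492 + 0.00181554 + 0.0350668 = 0.0369948
P(State 4 | data) = 0.0350668 / 0.0369948 ≈ 0.948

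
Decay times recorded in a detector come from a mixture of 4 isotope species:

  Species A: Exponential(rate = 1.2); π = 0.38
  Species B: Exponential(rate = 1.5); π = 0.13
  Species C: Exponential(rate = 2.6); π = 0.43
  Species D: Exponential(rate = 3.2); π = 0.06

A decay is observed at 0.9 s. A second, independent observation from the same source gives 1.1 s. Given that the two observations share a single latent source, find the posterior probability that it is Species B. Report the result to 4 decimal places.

0.1792

Apply Bayes' rule: the posterior for each component is proportional to its prior times its likelihood at x.
Since both observations come from the same component, the likelihood for component k is f_k(x₁)·f_k(x₂).
  f_A = [1.2·e^(−1.2·0.9) = 1.2·e^(−1.0800) = 0.407515] × [0.320562] = 0.130634
  f_B = [1.5·e^(−1.5·0.9) = 1.5·e^(−1.3500) = 0.38886] × [0.288075] = 0.112021
  f_C = [2.6·e^(−2.6·0.9) = 2.6·e^(−2.3400) = 0.250452] × [0.148899] = 0.037292
  f_D = [3.2·e^(−3.2·0.9) = 3.2·e^(−2.8800) = 0.179631] × [0.0947182] = 0.0170143
Prior × likelihood for each component:
  π_A·f_A = 0.38 × 0.130634 = 0.0496409
  π_B·f_B = 0.13 × 0.112021 = 0.0145627
  π_C·f_C = 0.43 × 0.037292 = 0.0160355
  π_D·f_D = 0.06 × 0.0170143 = 0.00102086
Sum: 0.0496409 + 0.0145627 + 0.0160355 + 0.00102086 = 0.08126
Responsibility of Species B: 0.0145627 / 0.08126 ≈ 0.1792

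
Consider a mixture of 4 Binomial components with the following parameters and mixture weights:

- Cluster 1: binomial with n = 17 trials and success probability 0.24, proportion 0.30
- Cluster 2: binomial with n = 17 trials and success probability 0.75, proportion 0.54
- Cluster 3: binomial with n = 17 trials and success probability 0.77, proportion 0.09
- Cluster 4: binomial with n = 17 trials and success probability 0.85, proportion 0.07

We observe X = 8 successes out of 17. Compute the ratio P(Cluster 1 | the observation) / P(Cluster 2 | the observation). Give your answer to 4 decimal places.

Only the two components matter; the odds are (π_i f_i(x)) / (π_j f_j(x)).
Evaluate each component's likelihood at the observed value:
  L_1 = 0.0226359
  L_2 = 0.009284
  L_3 = 0.0054108
  L_4 = 0.000254658
Posterior odds = (π_1·L_1) / (π_2·L_2) = (0.30·0.0226359) / (0.54·0.009284) = 0.00679076 / 0.00501336 ≈ 1.3545

1.3545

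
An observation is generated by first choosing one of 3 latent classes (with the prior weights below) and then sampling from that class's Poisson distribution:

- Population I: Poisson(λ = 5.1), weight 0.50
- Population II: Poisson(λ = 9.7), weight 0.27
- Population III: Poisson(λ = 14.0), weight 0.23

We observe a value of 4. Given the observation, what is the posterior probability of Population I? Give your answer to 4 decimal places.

Apply Bayes' rule: the posterior for each component is proportional to its prior times its likelihood at x.
Evaluate each component's likelihood at the observed value:
  p_I = e^(−5.1)·5.1^4/4! = 0.171857
  p_II = e^(−9.7)·9.7^4/4! = 0.0226058
  p_III = e^(−14.0)·14.0^4/4! = 0.001331
Multiply by the mixture weights:
  w_I·p_I = 0.50 × 0.171857 = 0.0859286
  w_II·p_II = 0.27 × 0.0226058 = 0.00610356
  w_III·p_III = 0.23 × 0.001331 = 0.00030613
Normaliser: 0.0859286 + 0.00610356 + 0.00030613 = 0.0923383
So the posterior for Population I is 0.0859286 / 0.0923383 ≈ 0.9306.

0.9306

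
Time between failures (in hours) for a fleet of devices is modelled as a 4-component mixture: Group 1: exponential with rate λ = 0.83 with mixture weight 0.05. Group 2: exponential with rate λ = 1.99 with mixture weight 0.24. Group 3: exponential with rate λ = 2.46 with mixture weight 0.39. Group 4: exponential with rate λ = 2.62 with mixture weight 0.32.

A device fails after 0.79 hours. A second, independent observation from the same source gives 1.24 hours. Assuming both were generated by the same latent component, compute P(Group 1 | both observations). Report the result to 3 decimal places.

P(component k | x) = w_k·f_k(x) / marginal(x), where marginal(x) = Σ_j w_j·f_j(x).
Since both observations come from the same component, the likelihood for component k is f_k(x₁)·f_k(x₂).
  p_1 = [0.430835] × [0.296553] = 0.127765
  p_2 = [0.413141] × [0.168728] = 0.0697087
  p_3 = [0.352312] × [0.116456] = 0.041029
  p_4 = [0.330673] × [0.10171] = 0.0336329
Weight by the priors:
  w_1·p_1 = 0.05 × 0.127765 = 0.00638827
  w_2·p_2 = 0.24 × 0.0697087 = 0.0167301
  w_3·p_3 = 0.39 × 0.041029 = 0.0160013
  w_4·p_4 = 0.32 × 0.0336329 = 0.0107625
Evidence: 0.00638827 + 0.0167301 + 0.0160013 + 0.0107625 = 0.0498822
Responsibility of Group 1: 0.00638827 / 0.0498822 ≈ 0.128

0.128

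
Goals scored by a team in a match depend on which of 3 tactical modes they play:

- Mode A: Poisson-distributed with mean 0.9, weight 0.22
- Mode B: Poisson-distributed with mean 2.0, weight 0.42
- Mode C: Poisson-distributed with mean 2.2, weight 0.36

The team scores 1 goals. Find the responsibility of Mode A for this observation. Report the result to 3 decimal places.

0.286

The responsibility of component k is π_k f_k(x) divided by Σ_j π_j f_j(x).
Poisson probabilities:
  p_A = 0.365913
  p_B = 0.270671
  p_C = 0.243767
Multiply by the mixture weights:
  π_A·p_A = 0.22 × 0.365913 = 0.0805008
  π_B·p_B = 0.42 × 0.270671 = 0.113682
  π_C·p_C = 0.36 × 0.243767 = 0.0877561
Evidence: 0.0805008 + 0.113682 + 0.0877561 = 0.281939
Responsibility of Mode A: 0.0805008 / 0.281939 ≈ 0.286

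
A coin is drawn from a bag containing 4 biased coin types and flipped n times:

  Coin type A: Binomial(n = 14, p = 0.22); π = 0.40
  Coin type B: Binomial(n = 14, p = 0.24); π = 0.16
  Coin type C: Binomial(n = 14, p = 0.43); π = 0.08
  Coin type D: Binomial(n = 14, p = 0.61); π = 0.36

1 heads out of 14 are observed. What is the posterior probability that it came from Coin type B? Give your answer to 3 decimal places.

0.236

By Bayes' theorem, P(k | x) = w_k f_k(x) / Σ_j w_j f_j(x).
Evaluate each component's likelihood at the observed value:
  f_A = 0.121837
  f_B = 0.0948235
  f_C = 0.00403617
  f_D = 4.1238e-05
Prior × likelihood for each component:
  w_A·f_A = 0.40 × 0.121837 = 0.048735
  w_B·f_B = 0.16 × 0.0948235 = 0.0151718
  w_C·f_C = 0.08 × 0.00403617 = 0.000322894
  w_D·f_D = 0.36 × 4.1238e-05 = 1.48457e-05
Evidence: 0.048735 + 0.0151718 + 0.000322894 + 1.48457e-05 = 0.0642445
So the posterior for Coin type B is 0.0151718 / 0.0642445 ≈ 0.236.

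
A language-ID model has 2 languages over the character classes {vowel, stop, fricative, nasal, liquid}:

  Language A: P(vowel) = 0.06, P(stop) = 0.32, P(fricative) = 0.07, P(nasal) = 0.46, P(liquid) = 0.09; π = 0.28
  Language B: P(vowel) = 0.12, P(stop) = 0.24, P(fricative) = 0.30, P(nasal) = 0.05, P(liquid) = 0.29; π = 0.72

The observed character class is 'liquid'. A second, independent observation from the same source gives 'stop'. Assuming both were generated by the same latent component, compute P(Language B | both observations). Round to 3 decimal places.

By Bayes' theorem, P(k | x) = w_k f_k(x) / Σ_j w_j f_j(x).
Since both observations come from the same component, the likelihood for component k is f_k(x₁)·f_k(x₂).
  L_A = [P(liquid | comp) = 0.09] × [0.32] = 0.0288
  L_B = [P(liquid | comp) = 0.29] × [0.24] = 0.0696
Prior × likelihood for each component:
  w_A·L_A = 0.28 × 0.0288 = 0.008064
  w_B·L_B = 0.72 × 0.0696 = 0.050112
Marginal: 0.008064 + 0.050112 = 0.058176
P(Language B | x₁,x₂) = 0.050112 / 0.058176 ≈ 0.861

0.861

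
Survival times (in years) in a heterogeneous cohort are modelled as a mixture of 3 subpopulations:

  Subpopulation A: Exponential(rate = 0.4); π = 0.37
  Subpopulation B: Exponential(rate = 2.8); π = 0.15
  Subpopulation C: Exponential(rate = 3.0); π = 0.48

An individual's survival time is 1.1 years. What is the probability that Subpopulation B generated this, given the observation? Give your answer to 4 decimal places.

0.1151

Apply Bayes' rule: the posterior for each component is proportional to its prior times its likelihood at x.
Component likelihoods at x = 1.1 years:
  L_A = 0.4·e^(−0.4·1.1) = 0.4·e^(−0.4400) = 0.257615
  L_B = 2.8·e^(−2.8·1.1) = 2.8·e^(−3.0800) = 0.128686
  L_C = 3.0·e^(−3.0·1.1) = 3.0·e^(−3.3000) = 0.11065
Multiply by the mixture weights:
  π_A·L_A = 0.37 × 0.257615 = 0.0953174
  π_B·L_B = 0.15 × 0.128686 = 0.0193029
  π_C·L_C = 0.48 × 0.11065 = 0.0531118
Evidence: 0.0953174 + 0.0193029 + 0.0531118 = 0.167732
So the posterior for Subpopulation B is 0.0193029 / 0.167732 ≈ 0.1151.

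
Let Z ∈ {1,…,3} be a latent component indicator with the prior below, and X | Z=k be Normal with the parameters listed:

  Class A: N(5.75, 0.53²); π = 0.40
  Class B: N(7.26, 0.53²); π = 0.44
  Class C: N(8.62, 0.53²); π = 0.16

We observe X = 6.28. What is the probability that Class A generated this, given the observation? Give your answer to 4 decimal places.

Posterior ∝ prior × likelihood, so P(k | x) ∝ w_k f_k(x); normalise over all components.
Component likelihoods at x = 6.28:
  f_A = (1/(0.53·√(2π)))·exp(−(6.28−5.75)²/(2·0.53²)) = 0.752721·exp(-0.50000) = 0.456549
  f_B = (1/(0.53·√(2π)))·exp(−(6.28−7.26)²/(2·0.53²)) = 0.752721·exp(-1.70951) = 0.136209
  f_C = (1/(0.53·√(2π)))·exp(−(6.28−8.62)²/(2·0.53²)) = 0.752721·exp(-9.74653) = 4.40322e-05
Weight by the priors:
  w_A·f_A = 0.40 × 0.456549 = 0.182619
  w_B·f_B = 0.44 × 0.136209 = 0.0599319
  w_C·f_C = 0.16 × 4.40322e-05 = 7.04515e-06
Denominator: 0.182619 + 0.0599319 + 7.04515e-06 = 0.242558
So the posterior for Class A is 0.182619 / 0.242558 ≈ 0.7529.

0.7529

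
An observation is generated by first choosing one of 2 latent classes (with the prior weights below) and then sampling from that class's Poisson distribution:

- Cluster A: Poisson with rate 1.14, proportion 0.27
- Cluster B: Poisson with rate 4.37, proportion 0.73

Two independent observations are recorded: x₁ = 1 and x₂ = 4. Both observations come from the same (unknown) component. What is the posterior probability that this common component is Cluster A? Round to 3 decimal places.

0.222

The responsibility of component k is P(Z=k) f_k(x) divided by Σ_j P(Z=j) f_j(x).
Since both observations come from the same component, the likelihood for component k is f_k(x₁)·f_k(x₂).
  f_A = [e^(−1.14)·1.14^1/1! = 0.364594] × [0.0225067] = 0.00820581
  f_B = [e^(−4.37)·4.37^1/1! = 0.0552859] × [0.192242] = 0.0106283
Weight by the priors:
  P(Z=A)·f_A = 0.27 × 0.00820581 = 0.00221557
  P(Z=B)·f_B = 0.73 × 0.0106283 = 0.00775863
Denominator: 0.00221557 + 0.00775863 = 0.0099742
So the posterior for Cluster A is 0.00221557 / 0.0099742 ≈ 0.222.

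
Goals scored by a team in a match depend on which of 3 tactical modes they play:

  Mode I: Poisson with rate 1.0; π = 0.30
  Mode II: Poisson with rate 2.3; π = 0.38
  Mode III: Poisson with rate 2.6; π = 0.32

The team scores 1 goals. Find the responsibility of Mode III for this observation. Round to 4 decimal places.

P(component k | x) = π_k·f_k(x) / marginal(x), where marginal(x) = Σ_j π_j·f_j(x).
Evaluate each component's likelihood at the observed value:
  L_I = 0.367879
  L_II = 0.230595
  L_III = 0.193111
Unnormalised posteriors:
  π_I·L_I = 0.30 × 0.367879 = 0.110364
  π_II·L_II = 0.38 × 0.230595 = 0.0876262
  π_III·L_III = 0.32 × 0.193111 = 0.0617956
Evidence: 0.110364 + 0.0876262 + 0.0617956 = 0.259786
So the posterior for Mode III is 0.0617956 / 0.259786 ≈ 0.2379.

0.2379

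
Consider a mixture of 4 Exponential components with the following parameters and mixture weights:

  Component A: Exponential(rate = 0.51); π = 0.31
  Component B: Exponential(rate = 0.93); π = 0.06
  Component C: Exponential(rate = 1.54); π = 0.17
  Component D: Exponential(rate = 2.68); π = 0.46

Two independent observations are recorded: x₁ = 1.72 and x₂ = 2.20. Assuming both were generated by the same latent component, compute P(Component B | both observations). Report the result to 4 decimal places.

0.1016

The responsibility of component k is P(Z=k) f_k(x) divided by Σ_j P(Z=j) f_j(x).
Since both observations come from the same component, the likelihood for component k is f_k(x₁)·f_k(x₂).
  f_A = [0.51·e^(−0.51·1.72) = 0.51·e^(−0.8772) = 0.212132] × [0.16607] = 0.0352289
  f_B = [0.93·e^(−0.93·1.72) = 0.93·e^(−1.5996) = 0.187839] × [0.120203] = 0.0225789
  f_C = [1.54·e^(−1.54·1.72) = 1.54·e^(−2.6488) = 0.108934] × [0.0520153] = 0.00566621
  f_D = [2.68·e^(−2.68·1.72) = 2.68·e^(−4.6096) = 0.0266815] × [0.00737114] = 0.000196673
Prior × likelihood for each component:
  P(Z=A)·f_A = 0.31 × 0.0352289 = 0.010921
  P(Z=B)·f_B = 0.06 × 0.0225789 = 0.00135473
  P(Z=C)·f_C = 0.17 × 0.00566621 = 0.000963255
  P(Z=D)·f_D = 0.46 × 0.000196673 = 9.04697e-05
Marginal: 0.010921 + 0.00135473 + 0.000963255 + 9.04697e-05 = 0.0133294
P(Component B | x₁,x₂) = 0.00135473 / 0.0133294 ≈ 0.1016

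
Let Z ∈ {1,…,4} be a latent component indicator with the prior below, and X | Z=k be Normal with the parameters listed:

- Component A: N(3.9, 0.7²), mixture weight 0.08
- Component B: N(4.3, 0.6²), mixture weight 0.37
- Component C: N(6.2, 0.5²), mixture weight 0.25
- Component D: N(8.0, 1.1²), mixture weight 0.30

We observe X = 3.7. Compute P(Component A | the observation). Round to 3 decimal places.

0.227

The responsibility of component k is w_k f_k(x) divided by Σ_j w_j f_j(x).
Evaluate each component's likelihood at the observed value:
  p_A = (1/(0.7·√(2π)))·exp(−(3.7−3.9)²/(2·0.7²)) = 0.569918·exp(-0.04082) = 0.547124
  p_B = (1/(0.6·√(2π)))·exp(−(3.7−4.3)²/(2·0.6²)) = 0.664904·exp(-0.50000) = 0.403285
  p_C = (1/(0.5·√(2π)))·exp(−(3.7−6.2)²/(2·0.5²)) = 0.797885·exp(-12.50000) = 2.97344e-06
  p_D = (1/(1.1·√(2π)))·exp(−(3.7−8.0)²/(2·1.1²)) = 0.362675·exp(-7.64050) = 0.000174298
Weight by the priors:
  w_A·p_A = 0.08 × 0.547124 = 0.0437699
  w_B·p_B = 0.37 × 0.403285 = 0.149215
  w_C·p_C = 0.25 × 2.97344e-06 = 7.4336e-07
  w_D·p_D = 0.30 × 0.000174298 = 5.22894e-05
Normaliser: 0.0437699 + 0.149215 + 7.4336e-07 + 5.22894e-05 = 0.193038
P(Component A | x) = 0.0437699 / 0.193038 ≈ 0.227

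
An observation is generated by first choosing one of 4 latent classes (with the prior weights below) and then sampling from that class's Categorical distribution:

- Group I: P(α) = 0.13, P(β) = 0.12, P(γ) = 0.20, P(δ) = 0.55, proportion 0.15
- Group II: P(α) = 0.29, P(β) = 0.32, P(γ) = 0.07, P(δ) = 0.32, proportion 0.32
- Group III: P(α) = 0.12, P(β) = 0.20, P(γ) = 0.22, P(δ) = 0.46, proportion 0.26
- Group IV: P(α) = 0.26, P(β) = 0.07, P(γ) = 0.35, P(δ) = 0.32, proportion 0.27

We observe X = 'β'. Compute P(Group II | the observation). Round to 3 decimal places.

By Bayes' theorem, P(k | x) = π_k f_k(x) / Σ_j π_j f_j(x).
Categorical probabilities:
  L_I = P(β | comp) = 0.12
  L_II = P(β | comp) = 0.32
  L_III = P(β | comp) = 0.20
  L_IV = P(β | comp) = 0.07
Multiply by the mixture weights:
  π_I·L_I = 0.15 × 0.12 = 0.018
  π_II·L_II = 0.32 × 0.32 = 0.1024
  π_III·L_III = 0.26 × 0.2 = 0.052
  π_IV·L_IV = 0.27 × 0.07 = 0.0189
Denominator: 0.018 + 0.1024 + 0.052 + 0.0189 = 0.1913
P(Group II | 'β') = 0.1024 / 0.1913 ≈ 0.535

0.535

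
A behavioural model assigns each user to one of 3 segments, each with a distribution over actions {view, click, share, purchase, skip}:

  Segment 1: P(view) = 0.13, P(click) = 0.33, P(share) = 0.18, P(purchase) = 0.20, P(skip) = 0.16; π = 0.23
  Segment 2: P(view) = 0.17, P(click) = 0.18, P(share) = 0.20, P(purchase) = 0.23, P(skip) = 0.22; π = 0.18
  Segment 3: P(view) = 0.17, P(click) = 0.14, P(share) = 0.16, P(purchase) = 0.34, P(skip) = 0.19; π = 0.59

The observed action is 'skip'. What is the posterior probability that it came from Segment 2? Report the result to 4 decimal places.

0.2101

By Bayes' theorem, P(k | x) = w_k f_k(x) / Σ_j w_j f_j(x).
Component likelihoods at x = 'skip':
  p_1 = 0.16
  p_2 = 0.22
  p_3 = 0.19
Multiply by the mixture weights:
  w_1·p_1 = 0.23 × 0.16 = 0.0368
  w_2·p_2 = 0.18 × 0.22 = 0.0396
  w_3·p_3 = 0.59 × 0.19 = 0.1121
Normaliser: 0.0368 + 0.0396 + 0.1121 = 0.1885
Responsibility of Segment 2: 0.0396 / 0.1885 ≈ 0.2101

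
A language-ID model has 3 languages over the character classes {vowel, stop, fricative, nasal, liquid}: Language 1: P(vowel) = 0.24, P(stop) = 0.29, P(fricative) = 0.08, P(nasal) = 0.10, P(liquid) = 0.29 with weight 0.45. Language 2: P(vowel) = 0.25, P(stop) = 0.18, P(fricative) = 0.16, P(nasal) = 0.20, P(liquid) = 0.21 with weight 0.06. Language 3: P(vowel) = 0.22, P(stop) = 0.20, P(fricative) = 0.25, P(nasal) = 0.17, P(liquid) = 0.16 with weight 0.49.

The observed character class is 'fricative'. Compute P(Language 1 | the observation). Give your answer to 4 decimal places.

0.2142

P(component k | x) = π_k·f_k(x) / marginal(x), where marginal(x) = Σ_j π_j·f_j(x).
Categorical probabilities:
  f_1 = P(fricative | comp) = 0.08
  f_2 = P(fricative | comp) = 0.16
  f_3 = P(fricative | comp) = 0.25
Weight by the priors:
  π_1·f_1 = 0.45 × 0.08 = 0.036
  π_2·f_2 = 0.06 × 0.16 = 0.0096
  π_3·f_3 = 0.49 × 0.25 = 0.1225
Sum: 0.036 + 0.0096 + 0.1225 = 0.1681
P(Language 1 | 'fricative') = 0.036 / 0.1681 ≈ 0.2142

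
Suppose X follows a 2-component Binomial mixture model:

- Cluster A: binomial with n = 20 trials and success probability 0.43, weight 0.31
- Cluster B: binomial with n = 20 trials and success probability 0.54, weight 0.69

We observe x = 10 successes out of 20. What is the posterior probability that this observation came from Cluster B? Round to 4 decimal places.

0.7179

P(component k | x) = w_k·f_k(x) / marginal(x), where marginal(x) = Σ_j w_j·f_j(x).
Binomial probabilities:
  p_A = C(20,10)·0.43^10·0.57^10 = 184756·0.000216115·0.00362033 = 0.144555
  p_B = C(20,10)·0.54^10·0.46^10 = 184756·0.00210833·0.000424207 = 0.16524
Prior × likelihood for each component:
  w_A·p_A = 0.31 × 0.144555 = 0.0448119
  w_B·p_B = 0.69 × 0.16524 = 0.114015
Denominator: 0.0448119 + 0.114015 = 0.158827
P(Cluster B | x) ≈ 0.7179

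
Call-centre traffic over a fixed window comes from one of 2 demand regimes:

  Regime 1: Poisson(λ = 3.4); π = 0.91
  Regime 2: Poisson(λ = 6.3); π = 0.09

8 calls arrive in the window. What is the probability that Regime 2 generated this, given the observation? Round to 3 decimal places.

0.431

The responsibility of component k is w_k f_k(x) divided by Σ_j w_j f_j(x).
Evaluate each component's likelihood at the observed value:
  L_1 = 0.0147812
  L_2 = 0.113018
Prior × likelihood for each component:
  w_1·L_1 = 0.91 × 0.0147812 = 0.0134509
  w_2·L_2 = 0.09 × 0.113018 = 0.0101716
Normaliser: 0.0134509 + 0.0101716 = 0.0236225
So the posterior for Regime 2 is 0.0101716 / 0.0236225 ≈ 0.431.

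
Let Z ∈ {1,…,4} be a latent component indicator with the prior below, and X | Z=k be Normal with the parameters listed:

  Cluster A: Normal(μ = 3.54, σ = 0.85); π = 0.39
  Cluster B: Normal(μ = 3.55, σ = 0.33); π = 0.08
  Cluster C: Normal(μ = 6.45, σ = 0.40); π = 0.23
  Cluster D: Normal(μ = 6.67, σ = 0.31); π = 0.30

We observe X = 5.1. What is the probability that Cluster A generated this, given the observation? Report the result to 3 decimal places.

P(component k | x) = w_k·f_k(x) / marginal(x), where marginal(x) = Σ_j w_j·f_j(x).
Component likelihoods at x = 5.1:
  p_A = 0.087111
  p_B = 1.95793e-05
  p_C = 0.0033528
  p_D = 3.46632e-06
Multiply by the mixture weights:
  w_A·p_A = 0.39 × 0.087111 = 0.0339733
  w_B·p_B = 0.08 × 1.95793e-05 = 1.56634e-06
  w_C·p_C = 0.23 × 0.0033528 = 0.000771143
  w_D·p_D = 0.30 × 3.46632e-06 = 1.0399e-06
Denominator: 0.0339733 + 1.56634e-06 + 0.000771143 + 1.0399e-06 = 0.034747
So the posterior for Cluster A is 0.0339733 / 0.034747 ≈ 0.978.

0.978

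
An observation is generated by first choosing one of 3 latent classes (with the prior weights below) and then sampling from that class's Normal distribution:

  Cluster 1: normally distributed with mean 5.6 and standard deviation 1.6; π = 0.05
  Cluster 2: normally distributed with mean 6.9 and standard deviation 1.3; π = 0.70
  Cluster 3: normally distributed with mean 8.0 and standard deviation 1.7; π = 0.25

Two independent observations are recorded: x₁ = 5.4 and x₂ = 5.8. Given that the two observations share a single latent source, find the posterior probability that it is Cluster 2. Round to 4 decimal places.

P(component k | x) = π_k·f_k(x) / marginal(x), where marginal(x) = Σ_j π_j·f_j(x).
Since both observations come from the same component, the likelihood for component k is f_k(x₁)·f_k(x₂).
  p_1 = [(1/(1.6·√(2π)))·exp(−(5.4−5.6)²/(2·1.6²)) = 0.249339·exp(-0.00781) = 0.247399] × [0.247399] = 0.061206
  p_2 = [(1/(1.3·√(2π)))·exp(−(5.4−6.9)²/(2·1.3²)) = 0.306879·exp(-0.66568) = 0.157712] × [0.214533] = 0.0338345
  p_3 = [(1/(1.7·√(2π)))·exp(−(5.4−8.0)²/(2·1.7²)) = 0.234672·exp(-1.16955) = 0.0728672] × [0.101577] = 0.00740164
Prior × likelihood for each component:
  π_1·p_1 = 0.05 × 0.061206 = 0.0030603
  π_2·p_2 = 0.70 × 0.0338345 = 0.0236842
  π_3·p_3 = 0.25 × 0.00740164 = 0.00185041
Denominator: 0.0030603 + 0.0236842 + 0.00185041 = 0.0285949
Responsibility of Cluster 2: 0.0236842 / 0.0285949 ≈ 0.8283

0.8283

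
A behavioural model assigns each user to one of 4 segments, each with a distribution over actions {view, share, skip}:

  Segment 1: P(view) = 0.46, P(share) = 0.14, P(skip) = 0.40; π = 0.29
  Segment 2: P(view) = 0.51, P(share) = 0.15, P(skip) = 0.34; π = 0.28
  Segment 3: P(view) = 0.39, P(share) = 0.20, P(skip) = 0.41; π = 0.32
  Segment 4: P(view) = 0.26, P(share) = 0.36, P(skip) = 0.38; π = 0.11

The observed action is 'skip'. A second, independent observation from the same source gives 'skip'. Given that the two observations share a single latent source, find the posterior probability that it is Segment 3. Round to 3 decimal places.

Posterior ∝ prior × likelihood, so P(k | x) ∝ π_k f_k(x); normalise over all components.
Since both observations come from the same component, the likelihood for component k is f_k(x₁)·f_k(x₂).
  p_1 = [0.4] × [0.4] = 0.16
  p_2 = [0.34] × [0.34] = 0.1156
  p_3 = [0.41] × [0.41] = 0.1681
  p_4 = [0.38] × [0.38] = 0.1444
Prior × likelihood for each component:
  π_1·p_1 = 0.29 × 0.16 = 0.0464
  π_2·p_2 = 0.28 × 0.1156 = 0.032368
  π_3·p_3 = 0.32 × 0.1681 = 0.053792
  π_4·p_4 = 0.11 × 0.1444 = 0.015884
Evidence: 0.0464 + 0.032368 + 0.053792 + 0.015884 = 0.148444
P(Segment 3 | x₁, x₂) = 0.053792 / 0.148444 ≈ 0.362

0.362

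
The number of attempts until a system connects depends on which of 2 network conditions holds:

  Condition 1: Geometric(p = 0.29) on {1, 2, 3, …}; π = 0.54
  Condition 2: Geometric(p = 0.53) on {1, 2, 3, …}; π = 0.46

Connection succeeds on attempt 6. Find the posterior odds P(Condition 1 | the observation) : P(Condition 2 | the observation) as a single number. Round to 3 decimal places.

Since P(k|x) ∝ P(Z=k) f_k(x), the posterior odds are P(Z=i) f_i(x) / (P(Z=j) f_j(x)).
Evaluate each component's likelihood at the observed value:
  f_1 = 0.29·(1−0.29)^5 = 0.29·0.180423 = 0.0523227
  f_2 = 0.53·(1−0.53)^5 = 0.53·0.0229345 = 0.0121553
0.0282542 / 0.00559143 ≈ 5.053

5.053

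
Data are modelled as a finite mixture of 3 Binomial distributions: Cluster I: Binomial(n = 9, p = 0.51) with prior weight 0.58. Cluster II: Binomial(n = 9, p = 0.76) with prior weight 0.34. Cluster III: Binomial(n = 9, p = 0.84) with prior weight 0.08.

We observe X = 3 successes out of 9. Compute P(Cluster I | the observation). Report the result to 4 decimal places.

0.9732

P(component k | x) = π_k·f_k(x) / marginal(x), where marginal(x) = Σ_j π_j·f_j(x).
Evaluate each component's likelihood at the observed value:
  p_I = 0.154229
  p_II = 0.00704673
  p_III = 0.00083529
Weight by the priors:
  π_I·p_I = 0.58 × 0.154229 = 0.0894529
  π_II·p_II = 0.34 × 0.00704673 = 0.00239589
  π_III·p_III = 0.08 × 0.00083529 = 6.68232e-05
Denominator: 0.0894529 + 0.00239589 + 6.68232e-05 = 0.0919156
P(Cluster I | 3 successes out of 9) = 0.0894529 / 0.0919156 ≈ 0.9732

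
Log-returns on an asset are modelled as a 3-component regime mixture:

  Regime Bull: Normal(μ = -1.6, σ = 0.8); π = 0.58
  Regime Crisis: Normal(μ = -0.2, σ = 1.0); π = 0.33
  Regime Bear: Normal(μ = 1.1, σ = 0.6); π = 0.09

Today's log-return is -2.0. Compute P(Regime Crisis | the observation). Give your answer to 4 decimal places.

0.0926

By Bayes' theorem, P(k | x) = π_k f_k(x) / Σ_j π_j f_j(x).
Component likelihoods at x = -2.0:
  f_Bull = (1/(0.8·√(2π)))·exp(−(-2.0−-1.6)²/(2·0.8²)) = 0.498678·exp(-0.12500) = 0.440082
  f_Crisis = (1/(1.0·√(2π)))·exp(−(-2.0−-0.2)²/(2·1.0²)) = 0.398942·exp(-1.62000) = 0.0789502
  f_Bear = (1/(0.6·√(2π)))·exp(−(-2.0−1.1)²/(2·0.6²)) = 0.664904·exp(-13.34722) = 1.06202e-06
Prior × likelihood for each component:
  π_Bull·f_Bull = 0.58 × 0.440082 = 0.255247
  π_Crisis·f_Crisis = 0.33 × 0.0789502 = 0.0260536
  π_Bear·f_Bear = 0.09 × 1.06202e-06 = 9.55821e-08
Sum: 0.255247 + 0.0260536 + 9.55821e-08 = 0.281301
Responsibility of Regime Crisis: 0.0260536 / 0.281301 ≈ 0.0926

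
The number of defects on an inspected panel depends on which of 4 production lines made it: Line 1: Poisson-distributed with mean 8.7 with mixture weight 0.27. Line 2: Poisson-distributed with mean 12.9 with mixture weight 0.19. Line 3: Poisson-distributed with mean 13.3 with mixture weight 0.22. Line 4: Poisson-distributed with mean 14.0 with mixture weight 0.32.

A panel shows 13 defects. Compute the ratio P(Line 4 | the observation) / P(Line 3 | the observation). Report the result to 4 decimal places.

1.4071

Since P(k|x) ∝ π_k f_k(x), the posterior odds are π_i f_i(x) / (π_j f_j(x)).
Component likelihoods at x = 13 defects:
  p_1 = 0.0437631
  p_2 = 0.109897
  p_3 = 0.109566
  p_4 = 0.105989
0.0339165 / 0.0241044 ≈ 1.4071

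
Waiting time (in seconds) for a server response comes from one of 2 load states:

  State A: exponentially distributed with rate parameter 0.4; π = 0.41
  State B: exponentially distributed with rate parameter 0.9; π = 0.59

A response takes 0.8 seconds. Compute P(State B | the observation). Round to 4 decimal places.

Posterior ∝ prior × likelihood, so P(k | x) ∝ w_k f_k(x); normalise over all components.
Evaluate each component's likelihood at the observed value:
  f_A = 0.29046
  f_B = 0.438077
Multiply by the mixture weights:
  w_A·f_A = 0.41 × 0.29046 = 0.119088
  w_B·f_B = 0.59 × 0.438077 = 0.258465
Denominator: 0.119088 + 0.258465 = 0.377554
Responsibility of State B: 0.258465 / 0.377554 ≈ 0.6846

0.6846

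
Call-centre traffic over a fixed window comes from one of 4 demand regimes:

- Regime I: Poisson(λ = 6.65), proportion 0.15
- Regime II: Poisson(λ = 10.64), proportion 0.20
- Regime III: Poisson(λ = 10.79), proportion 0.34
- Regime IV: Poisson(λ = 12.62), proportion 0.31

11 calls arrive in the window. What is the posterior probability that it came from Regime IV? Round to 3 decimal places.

Apply Bayes' rule: the posterior for each component is proportional to its prior times its likelihood at x.
Evaluate each component's likelihood at the observed value:
  L_I = 0.0364606
  L_II = 0.118661
  L_III = 0.119136
  L_IV = 0.107078
Multiply by the mixture weights:
  π_I·L_I = 0.15 × 0.0364606 = 0.00546909
  π_II·L_II = 0.20 × 0.118661 = 0.0237322
  π_III·L_III = 0.34 × 0.119136 = 0.0405062
  π_IV·L_IV = 0.31 × 0.107078 = 0.0331942
Evidence: 0.00546909 + 0.0237322 + 0.0405062 + 0.0331942 = 0.102902
Responsibility of Regime IV: 0.0331942 / 0.102902 ≈ 0.323

0.323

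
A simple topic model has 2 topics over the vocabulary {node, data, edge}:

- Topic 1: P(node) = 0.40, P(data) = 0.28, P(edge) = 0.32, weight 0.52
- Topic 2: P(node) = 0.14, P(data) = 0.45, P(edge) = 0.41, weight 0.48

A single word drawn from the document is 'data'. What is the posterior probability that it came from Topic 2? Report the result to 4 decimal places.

0.5973

P(component k | x) = π_k·f_k(x) / marginal(x), where marginal(x) = Σ_j π_j·f_j(x).
Evaluate each component's likelihood at the observed value:
  L_1 = P(data | comp) = 0.28
  L_2 = P(data | comp) = 0.45
Multiply by the mixture weights:
  π_1·L_1 = 0.52 × 0.28 = 0.1456
  π_2·L_2 = 0.48 × 0.45 = 0.216
Denominator: 0.1456 + 0.216 = 0.3616
P(Topic 2 | the observation) ≈ 0.5973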